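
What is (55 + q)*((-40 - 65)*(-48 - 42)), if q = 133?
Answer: 1776600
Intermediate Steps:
(55 + q)*((-40 - 65)*(-48 - 42)) = (55 + 133)*((-40 - 65)*(-48 - 42)) = 188*(-105*(-90)) = 188*9450 = 1776600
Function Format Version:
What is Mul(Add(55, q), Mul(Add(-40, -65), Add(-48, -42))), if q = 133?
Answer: 1776600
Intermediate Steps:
Mul(Add(55, q), Mul(Add(-40, -65), Add(-48, -42))) = Mul(Add(55, 133), Mul(Add(-40, -65), Add(-48, -42))) = Mul(188, Mul(-105, -90)) = Mul(188, 9450) = 1776600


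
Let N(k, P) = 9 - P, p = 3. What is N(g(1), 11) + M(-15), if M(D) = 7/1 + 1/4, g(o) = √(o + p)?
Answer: 21/4 ≈ 5.2500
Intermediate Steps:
g(o) = √(3 + o) (g(o) = √(o + 3) = √(3 + o))
M(D) = 29/4 (M(D) = 7*1 + 1*(¼) = 7 + ¼ = 29/4)
N(g(1), 11) + M(-15) = (9 - 1*11) + 29/4 = (9 - 11) + 29/4 = -2 + 29/4 = 21/4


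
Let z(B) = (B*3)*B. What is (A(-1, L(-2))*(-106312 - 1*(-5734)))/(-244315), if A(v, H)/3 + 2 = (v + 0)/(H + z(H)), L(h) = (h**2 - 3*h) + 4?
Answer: -36358947/14707763 ≈ -2.4721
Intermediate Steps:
L(h) = 4 + h**2 - 3*h
z(B) = 3*B**2 (z(B) = (3*B)*B = 3*B**2)
A(v, H) = -6 + 3*v/(H + 3*H**2) (A(v, H) = -6 + 3*((v + 0)/(H + 3*H**2)) = -6 + 3*(v/(H + 3*H**2)) = -6 + 3*v/(H + 3*H**2))
(A(-1, L(-2))*(-106312 - 1*(-5734)))/(-244315) = ((3*(-1 - 6*(4 + (-2)**2 - 3*(-2))**2 - 2*(4 + (-2)**2 - 3*(-2)))/((4 + (-2)**2 - 3*(-2))*(1 + 3*(4 + (-2)**2 - 3*(-2)))))*(-106312 - 1*(-5734)))/(-244315) = ((3*(-1 - 6*(4 + 4 + 6)**2 - 2*(4 + 4 + 6))/((4 + 4 + 6)*(1 + 3*(4 + 4 + 6))))*(-106312 + 5734))*(-1/244315) = ((3*(-1 - 6*14**2 - 2*14)/(14*(1 + 3*14)))*(-100578))*(-1/244315) = ((3*(1/14)*(-1 - 6*196 - 28)/(1 + 42))*(-100578))*(-1/244315) = ((3*(1/14)*(-1 - 1176 - 28)/43)*(-100578))*(-1/244315) = ((3*(1/14)*(1/43)*(-1205))*(-100578))*(-1/244315) = -3615/602*(-100578)*(-1/244315) = (181794735/301)*(-1/244315) = -36358947/14707763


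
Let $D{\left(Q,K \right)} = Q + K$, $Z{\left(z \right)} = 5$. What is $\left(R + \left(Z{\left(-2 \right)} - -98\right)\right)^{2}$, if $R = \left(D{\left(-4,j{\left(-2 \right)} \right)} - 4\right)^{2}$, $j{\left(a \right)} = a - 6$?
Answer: $128881$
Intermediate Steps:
$j{\left(a \right)} = -6 + a$ ($j{\left(a \right)} = a - 6 = -6 + a$)
$D{\left(Q,K \right)} = K + Q$
$R = 256$ ($R = \left(\left(\left(-6 - 2\right) - 4\right) - 4\right)^{2} = \left(\left(-8 - 4\right) - 4\right)^{2} = \left(-12 - 4\right)^{2} = \left(-16\right)^{2} = 256$)
$\left(R + \left(Z{\left(-2 \right)} - -98\right)\right)^{2} = \left(256 + \left(5 - -98\right)\right)^{2} = \left(256 + \left(5 + 98\right)\right)^{2} = \left(256 + 103\right)^{2} = 359^{2} = 128881$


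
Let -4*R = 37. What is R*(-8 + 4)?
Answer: 37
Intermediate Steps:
R = -37/4 (R = -¼*37 = -37/4 ≈ -9.2500)
R*(-8 + 4) = -37*(-8 + 4)/4 = -37/4*(-4) = 37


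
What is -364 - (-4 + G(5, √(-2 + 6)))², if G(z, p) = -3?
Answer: -413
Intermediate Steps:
-364 - (-4 + G(5, √(-2 + 6)))² = -364 - (-4 - 3)² = -364 - 1*(-7)² = -364 - 1*49 = -364 - 49 = -413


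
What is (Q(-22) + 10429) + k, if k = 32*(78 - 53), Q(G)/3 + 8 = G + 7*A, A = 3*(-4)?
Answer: 10887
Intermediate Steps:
A = -12
Q(G) = -276 + 3*G (Q(G) = -24 + 3*(G + 7*(-12)) = -24 + 3*(G - 84) = -24 + 3*(-84 + G) = -24 + (-252 + 3*G) = -276 + 3*G)
k = 800 (k = 32*25 = 800)
(Q(-22) + 10429) + k = ((-276 + 3*(-22)) + 10429) + 800 = ((-276 - 66) + 10429) + 800 = (-342 + 10429) + 800 = 10087 + 800 = 10887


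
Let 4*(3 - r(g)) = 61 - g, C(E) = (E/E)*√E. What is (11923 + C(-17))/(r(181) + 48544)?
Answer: 11923/48577 + I*√17/48577 ≈ 0.24545 + 8.4878e-5*I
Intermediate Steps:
C(E) = √E (C(E) = 1*√E = √E)
r(g) = -49/4 + g/4 (r(g) = 3 - (61 - g)/4 = 3 + (-61/4 + g/4) = -49/4 + g/4)
(11923 + C(-17))/(r(181) + 48544) = (11923 + √(-17))/((-49/4 + (¼)*181) + 48544) = (11923 + I*√17)/((-49/4 + 181/4) + 48544) = (11923 + I*√17)/(33 + 48544) = (11923 + I*√17)/48577 = (11923 + I*√17)*(1/48577) = 11923/48577 + I*√17/48577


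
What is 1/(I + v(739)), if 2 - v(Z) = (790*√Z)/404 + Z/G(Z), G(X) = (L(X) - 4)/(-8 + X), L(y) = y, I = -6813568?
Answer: -150209959458355860/1023575873614867847115769 + 43104552750*√739/1023575873614867847115769 ≈ -1.4675e-7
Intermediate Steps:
G(X) = (-4 + X)/(-8 + X) (G(X) = (X - 4)/(-8 + X) = (-4 + X)/(-8 + X))
v(Z) = 2 - 395*√Z/202 - Z*(-8 + Z)/(-4 + Z) (v(Z) = 2 - ((790*√Z)/404 + Z/(((-4 + Z)/(-8 + Z)))) = 2 - ((790*√Z)*(1/404) + Z*((-8 + Z)/(-4 + Z))) = 2 - (395*√Z/202 + Z*(-8 + Z)/(-4 + Z)) = 2 + (-395*√Z/202 - Z*(-8 + Z)/(-4 + Z)) = 2 - 395*√Z/202 - Z*(-8 + Z)/(-4 + Z))
1/(I + v(739)) = 1/(-6813568 + (-1*739*(-8 + 739) + (-4 + 739)*(404 - 395*√739)/202)/(-4 + 739)) = 1/(-6813568 + (-1*739*731 + (1/202)*735*(404 - 395*√739))/735) = 1/(-6813568 + (-540209 + (1470 - 290325*√739/202))/735) = 1/(-6813568 + (-538739 - 290325*√739/202)/735) = 1/(-6813568 + (-538739/735 - 395*√739/202)) = 1/(-5008511219/735 - 395*√739/202)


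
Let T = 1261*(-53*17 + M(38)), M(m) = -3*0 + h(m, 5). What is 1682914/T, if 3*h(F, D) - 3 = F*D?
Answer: -2524371/1582555 ≈ -1.5951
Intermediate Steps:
h(F, D) = 1 + D*F/3 (h(F, D) = 1 + (F*D)/3 = 1 + (D*F)/3 = 1 + D*F/3)
M(m) = 1 + 5*m/3 (M(m) = -3*0 + (1 + (⅓)*5*m) = 0 + (1 + 5*m/3) = 1 + 5*m/3)
T = -3165110/3 (T = 1261*(-53*17 + (1 + (5/3)*38)) = 1261*(-901 + (1 + 190/3)) = 1261*(-901 + 193/3) = 1261*(-2510/3) = -3165110/3 ≈ -1.0550e+6)
1682914/T = 1682914/(-3165110/3) = 1682914*(-3/3165110) = -2524371/1582555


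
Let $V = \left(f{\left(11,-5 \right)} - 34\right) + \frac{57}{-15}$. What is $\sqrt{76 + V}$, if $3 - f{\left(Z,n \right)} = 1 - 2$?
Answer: $\frac{\sqrt{1055}}{5} \approx 6.4962$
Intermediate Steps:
$f{\left(Z,n \right)} = 4$ ($f{\left(Z,n \right)} = 3 - \left(1 - 2\right) = 3 - -1 = 3 + 1 = 4$)
$V = - \frac{169}{5}$ ($V = \left(4 - 34\right) + \frac{57}{-15} = -30 + 57 \left(- \frac{1}{15}\right) = -30 - \frac{19}{5} = - \frac{169}{5} \approx -33.8$)
$\sqrt{76 + V} = \sqrt{76 - \frac{169}{5}} = \sqrt{\frac{211}{5}} = \frac{\sqrt{1055}}{5}$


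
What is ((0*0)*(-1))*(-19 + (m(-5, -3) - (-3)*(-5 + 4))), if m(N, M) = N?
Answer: 0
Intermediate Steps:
((0*0)*(-1))*(-19 + (m(-5, -3) - (-3)*(-5 + 4))) = ((0*0)*(-1))*(-19 + (-5 - (-3)*(-5 + 4))) = (0*(-1))*(-19 + (-5 - (-3)*(-1))) = 0*(-19 + (-5 - 1*3)) = 0*(-19 + (-5 - 3)) = 0*(-19 - 8) = 0*(-27) = 0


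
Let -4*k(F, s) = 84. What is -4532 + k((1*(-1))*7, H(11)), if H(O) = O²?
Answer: -4553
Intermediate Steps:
k(F, s) = -21 (k(F, s) = -¼*84 = -21)
-4532 + k((1*(-1))*7, H(11)) = -4532 - 21 = -4553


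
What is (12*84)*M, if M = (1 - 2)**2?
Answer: 1008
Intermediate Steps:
M = 1 (M = (-1)**2 = 1)
(12*84)*M = (12*84)*1 = 1008*1 = 1008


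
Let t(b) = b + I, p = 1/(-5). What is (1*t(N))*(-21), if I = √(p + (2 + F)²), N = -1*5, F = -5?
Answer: 105 - 42*√55/5 ≈ 42.704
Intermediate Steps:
p = -⅕ ≈ -0.20000
N = -5
I = 2*√55/5 (I = √(-⅕ + (2 - 5)²) = √(-⅕ + (-3)²) = √(-⅕ + 9) = √(44/5) = 2*√55/5 ≈ 2.9665)
t(b) = b + 2*√55/5
(1*t(N))*(-21) = (1*(-5 + 2*√55/5))*(-21) = (-5 + 2*√55/5)*(-21) = 105 - 42*√55/5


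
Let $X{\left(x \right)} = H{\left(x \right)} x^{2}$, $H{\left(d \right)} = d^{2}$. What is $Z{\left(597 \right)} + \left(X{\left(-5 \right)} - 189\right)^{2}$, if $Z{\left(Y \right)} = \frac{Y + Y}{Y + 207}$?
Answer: $\frac{25473063}{134} \approx 1.901 \cdot 10^{5}$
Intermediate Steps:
$X{\left(x \right)} = x^{4}$ ($X{\left(x \right)} = x^{2} x^{2} = x^{4}$)
$Z{\left(Y \right)} = \frac{2 Y}{207 + Y}$
$Z{\left(597 \right)} + \left(X{\left(-5 \right)} - 189\right)^{2} = 2 \cdot 597 \frac{1}{207 + 597} + \left(\left(-5\right)^{4} - 189\right)^{2} = 2 \cdot 597 \cdot \frac{1}{804} + \left(625 - 189\right)^{2} = 2 \cdot 597 \cdot \frac{1}{804} + 436^{2} = \frac{199}{134} + 190096 = \frac{25473063}{134}$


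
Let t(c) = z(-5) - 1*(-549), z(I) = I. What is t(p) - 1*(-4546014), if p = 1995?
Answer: 4546558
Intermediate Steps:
t(c) = 544 (t(c) = -5 - 1*(-549) = -5 + 549 = 544)
t(p) - 1*(-4546014) = 544 - 1*(-4546014) = 544 + 4546014 = 4546558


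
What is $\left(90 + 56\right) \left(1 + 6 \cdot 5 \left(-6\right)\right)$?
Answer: $-26134$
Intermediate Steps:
$\left(90 + 56\right) \left(1 + 6 \cdot 5 \left(-6\right)\right) = 146 \left(1 + 30 \left(-6\right)\right) = 146 \left(1 - 180\right) = 146 \left(-179\right) = -26134$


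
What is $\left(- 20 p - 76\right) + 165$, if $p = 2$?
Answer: $49$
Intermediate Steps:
$\left(- 20 p - 76\right) + 165 = \left(\left(-20\right) 2 - 76\right) + 165 = \left(-40 - 76\right) + 165 = -116 + 165 = 49$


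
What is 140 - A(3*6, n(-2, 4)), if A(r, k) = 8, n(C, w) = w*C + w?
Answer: 132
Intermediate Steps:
n(C, w) = w + C*w (n(C, w) = C*w + w = w + C*w)
140 - A(3*6, n(-2, 4)) = 140 - 1*8 = 140 - 8 = 132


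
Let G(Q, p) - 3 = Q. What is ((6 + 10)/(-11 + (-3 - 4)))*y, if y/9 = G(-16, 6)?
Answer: 104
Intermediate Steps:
G(Q, p) = 3 + Q
y = -117 (y = 9*(3 - 16) = 9*(-13) = -117)
((6 + 10)/(-11 + (-3 - 4)))*y = ((6 + 10)/(-11 + (-3 - 4)))*(-117) = (16/(-11 - 7))*(-117) = (16/(-18))*(-117) = (16*(-1/18))*(-117) = -8/9*(-117) = 104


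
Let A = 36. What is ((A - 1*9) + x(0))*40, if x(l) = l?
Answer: 1080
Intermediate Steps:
((A - 1*9) + x(0))*40 = ((36 - 1*9) + 0)*40 = ((36 - 9) + 0)*40 = (27 + 0)*40 = 27*40 = 1080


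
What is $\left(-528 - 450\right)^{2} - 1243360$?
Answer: $-286876$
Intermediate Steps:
$\left(-528 - 450\right)^{2} - 1243360 = \left(-978\right)^{2} - 1243360 = 956484 - 1243360 = -286876$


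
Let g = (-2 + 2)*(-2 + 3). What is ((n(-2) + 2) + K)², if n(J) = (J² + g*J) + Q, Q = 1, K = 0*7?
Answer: 49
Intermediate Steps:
K = 0
g = 0 (g = 0*1 = 0)
n(J) = 1 + J² (n(J) = (J² + 0*J) + 1 = (J² + 0) + 1 = J² + 1 = 1 + J²)
((n(-2) + 2) + K)² = (((1 + (-2)²) + 2) + 0)² = (((1 + 4) + 2) + 0)² = ((5 + 2) + 0)² = (7 + 0)² = 7² = 49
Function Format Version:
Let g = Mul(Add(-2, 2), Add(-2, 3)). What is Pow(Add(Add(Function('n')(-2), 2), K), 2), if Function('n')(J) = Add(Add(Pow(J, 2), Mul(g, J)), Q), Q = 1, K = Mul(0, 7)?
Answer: 49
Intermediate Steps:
K = 0
g = 0 (g = Mul(0, 1) = 0)
Function('n')(J) = Add(1, Pow(J, 2)) (Function('n')(J) = Add(Add(Pow(J, 2), Mul(0, J)), 1) = Add(Add(Pow(J, 2), 0), 1) = Add(Pow(J, 2), 1) = Add(1, Pow(J, 2)))
Pow(Add(Add(Function('n')(-2), 2), K), 2) = Pow(Add(Add(Add(1, Pow(-2, 2)), 2), 0), 2) = Pow(Add(Add(Add(1, 4), 2), 0), 2) = Pow(Add(Add(5, 2), 0), 2) = Pow(Add(7, 0), 2) = Pow(7, 2) = 49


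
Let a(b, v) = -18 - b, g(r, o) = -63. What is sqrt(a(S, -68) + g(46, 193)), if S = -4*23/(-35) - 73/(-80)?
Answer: I*sqrt(1657005)/140 ≈ 9.1946*I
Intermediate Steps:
S = 1983/560 (S = -92*(-1/35) - 73*(-1/80) = 92/35 + 73/80 = 1983/560 ≈ 3.5411)
sqrt(a(S, -68) + g(46, 193)) = sqrt((-18 - 1*1983/560) - 63) = sqrt((-18 - 1983/560) - 63) = sqrt(-12063/560 - 63) = sqrt(-47343/560) = I*sqrt(1657005)/140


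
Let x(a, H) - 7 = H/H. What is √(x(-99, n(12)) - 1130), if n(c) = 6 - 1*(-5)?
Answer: I*√1122 ≈ 33.496*I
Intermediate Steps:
n(c) = 11 (n(c) = 6 + 5 = 11)
x(a, H) = 8 (x(a, H) = 7 + H/H = 7 + 1 = 8)
√(x(-99, n(12)) - 1130) = √(8 - 1130) = √(-1122) = I*√1122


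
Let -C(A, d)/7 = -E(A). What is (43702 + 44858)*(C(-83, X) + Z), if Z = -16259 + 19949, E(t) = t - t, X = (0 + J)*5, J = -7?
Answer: 326786400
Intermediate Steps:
X = -35 (X = (0 - 7)*5 = -7*5 = -35)
E(t) = 0
C(A, d) = 0 (C(A, d) = -(-7)*0 = -7*0 = 0)
Z = 3690
(43702 + 44858)*(C(-83, X) + Z) = (43702 + 44858)*(0 + 3690) = 88560*3690 = 326786400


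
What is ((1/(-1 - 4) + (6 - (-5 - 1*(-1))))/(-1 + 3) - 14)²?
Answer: 8281/100 ≈ 82.810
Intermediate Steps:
((1/(-1 - 4) + (6 - (-5 - 1*(-1))))/(-1 + 3) - 14)² = ((1/(-5) + (6 - (-5 + 1)))/2 - 14)² = ((-⅕ + (6 - 1*(-4)))*(½) - 14)² = ((-⅕ + (6 + 4))*(½) - 14)² = ((-⅕ + 10)*(½) - 14)² = ((49/5)*(½) - 14)² = (49/10 - 14)² = (-91/10)² = 8281/100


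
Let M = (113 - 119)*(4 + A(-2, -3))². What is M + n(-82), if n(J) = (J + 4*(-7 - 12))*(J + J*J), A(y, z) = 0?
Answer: -1049532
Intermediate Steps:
n(J) = (-76 + J)*(J + J²) (n(J) = (J + 4*(-19))*(J + J²) = (J - 76)*(J + J²) = (-76 + J)*(J + J²))
M = -96 (M = (113 - 119)*(4 + 0)² = -6*4² = -6*16 = -96)
M + n(-82) = -96 - 82*(-76 + (-82)² - 75*(-82)) = -96 - 82*(-76 + 6724 + 6150) = -96 - 82*12798 = -96 - 1049436 = -1049532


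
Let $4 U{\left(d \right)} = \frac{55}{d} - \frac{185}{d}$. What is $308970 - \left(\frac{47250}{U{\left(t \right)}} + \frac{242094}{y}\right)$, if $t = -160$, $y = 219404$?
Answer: $\frac{108889728609}{1426126} \approx 76354.0$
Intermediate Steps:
$U{\left(d \right)} = - \frac{65}{2 d}$ ($U{\left(d \right)} = \frac{\frac{55}{d} - \frac{185}{d}}{4} = \frac{\left(-130\right) \frac{1}{d}}{4} = - \frac{65}{2 d}$)
$308970 - \left(\frac{47250}{U{\left(t \right)}} + \frac{242094}{y}\right) = 308970 - \left(\frac{121047}{109702} + \frac{3024000}{13}\right) = 308970 - \left(\frac{121047}{109702} + \frac{47250}{\left(- \frac{65}{2}\right) \left(- \frac{1}{160}\right)}\right) = 308970 - \left(\frac{121047}{109702} + \frac{47250}{\frac{13}{64}}\right) = 308970 - \frac{331740421611}{1426126} = \frac{108889728609}{1426126}$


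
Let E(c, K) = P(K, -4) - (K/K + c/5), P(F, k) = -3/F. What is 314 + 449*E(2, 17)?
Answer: -33476/85 ≈ -393.84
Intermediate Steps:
E(c, K) = -1 - 3/K - c/5 (E(c, K) = -3/K - (K/K + c/5) = -3/K - (1 + c*(1/5)) = -3/K - (1 + c/5) = -3/K + (-1 - c/5) = -1 - 3/K - c/5)
314 + 449*E(2, 17) = 314 + 449*(-1 - 3/17 - 1/5*2) = 314 + 449*(-1 - 3*1/17 - 2/5) = 314 + 449*(-1 - 3/17 - 2/5) = 314 + 449*(-134/85) = 314 - 60166/85 = -33476/85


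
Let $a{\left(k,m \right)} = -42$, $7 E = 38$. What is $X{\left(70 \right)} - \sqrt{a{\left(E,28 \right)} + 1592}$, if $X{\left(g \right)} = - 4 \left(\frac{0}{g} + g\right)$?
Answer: $-280 - 5 \sqrt{62} \approx -319.37$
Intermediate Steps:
$E = \frac{38}{7}$ ($E = \frac{1}{7} \cdot 38 = \frac{38}{7} \approx 5.4286$)
$X{\left(g \right)} = - 4 g$ ($X{\left(g \right)} = - 4 \left(0 + g\right) = - 4 g$)
$X{\left(70 \right)} - \sqrt{a{\left(E,28 \right)} + 1592} = \left(-4\right) 70 - \sqrt{-42 + 1592} = -280 - \sqrt{1550} = -280 - 5 \sqrt{62}$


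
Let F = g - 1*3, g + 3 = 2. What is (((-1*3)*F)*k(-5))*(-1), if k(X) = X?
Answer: 60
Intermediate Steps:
g = -1 (g = -3 + 2 = -1)
F = -4 (F = -1 - 1*3 = -1 - 3 = -4)
(((-1*3)*F)*k(-5))*(-1) = ((-1*3*(-4))*(-5))*(-1) = (-3*(-4)*(-5))*(-1) = (12*(-5))*(-1) = -60*(-1) = 60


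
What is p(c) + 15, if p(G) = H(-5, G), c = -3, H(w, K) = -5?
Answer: 10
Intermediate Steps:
p(G) = -5
p(c) + 15 = -5 + 15 = 10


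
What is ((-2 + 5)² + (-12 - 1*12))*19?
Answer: -285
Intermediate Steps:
((-2 + 5)² + (-12 - 1*12))*19 = (3² + (-12 - 12))*19 = (9 - 24)*19 = -15*19 = -285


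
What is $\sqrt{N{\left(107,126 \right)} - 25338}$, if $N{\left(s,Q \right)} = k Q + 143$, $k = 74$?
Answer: $i \sqrt{15871} \approx 125.98 i$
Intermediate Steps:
$N{\left(s,Q \right)} = 143 + 74 Q$ ($N{\left(s,Q \right)} = 74 Q + 143 = 143 + 74 Q$)
$\sqrt{N{\left(107,126 \right)} - 25338} = \sqrt{\left(143 + 74 \cdot 126\right) - 25338} = \sqrt{\left(143 + 9324\right) - 25338} = \sqrt{9467 - 25338} = \sqrt{-15871} = i \sqrt{15871}$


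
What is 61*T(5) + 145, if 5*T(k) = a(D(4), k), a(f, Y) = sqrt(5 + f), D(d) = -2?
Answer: 145 + 61*sqrt(3)/5 ≈ 166.13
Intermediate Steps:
T(k) = sqrt(3)/5 (T(k) = sqrt(5 - 2)/5 = sqrt(3)/5)
61*T(5) + 145 = 61*(sqrt(3)/5) + 145 = 61*sqrt(3)/5 + 145 = 145 + 61*sqrt(3)/5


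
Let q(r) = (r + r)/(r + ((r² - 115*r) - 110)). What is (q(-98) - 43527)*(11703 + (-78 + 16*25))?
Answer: -5408419182725/10333 ≈ -5.2341e+8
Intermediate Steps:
q(r) = 2*r/(-110 + r² - 114*r) (q(r) = (2*r)/(r + (-110 + r² - 115*r)) = (2*r)/(-110 + r² - 114*r) = 2*r/(-110 + r² - 114*r))
(q(-98) - 43527)*(11703 + (-78 + 16*25)) = (2*(-98)/(-110 + (-98)² - 114*(-98)) - 43527)*(11703 + (-78 + 16*25)) = (2*(-98)/(-110 + 9604 + 11172) - 43527)*(11703 + (-78 + 400)) = (2*(-98)/20666 - 43527)*(11703 + 322) = (2*(-98)*(1/20666) - 43527)*12025 = (-98/10333 - 43527)*12025 = -449764589/10333*12025 = -5408419182725/10333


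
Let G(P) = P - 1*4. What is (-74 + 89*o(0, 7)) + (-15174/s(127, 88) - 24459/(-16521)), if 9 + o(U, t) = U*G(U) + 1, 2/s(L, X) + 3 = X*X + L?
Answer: -328742019961/5507 ≈ -5.9695e+7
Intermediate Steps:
G(P) = -4 + P (G(P) = P - 4 = -4 + P)
s(L, X) = 2/(-3 + L + X²) (s(L, X) = 2/(-3 + (X*X + L)) = 2/(-3 + (X² + L)) = 2/(-3 + (L + X²)) = 2/(-3 + L + X²))
o(U, t) = -8 + U*(-4 + U) (o(U, t) = -9 + (U*(-4 + U) + 1) = -9 + (1 + U*(-4 + U)) = -8 + U*(-4 + U))
(-74 + 89*o(0, 7)) + (-15174/s(127, 88) - 24459/(-16521)) = (-74 + 89*(-8 + 0*(-4 + 0))) + (-15174/(2/(-3 + 127 + 88²)) - 24459/(-16521)) = (-74 + 89*(-8 + 0*(-4))) + (-15174/(2/(-3 + 127 + 7744)) - 24459*(-1/16521)) = (-74 + 89*(-8 + 0)) + (-15174/(2/7868) + 8153/5507) = (-74 + 89*(-8)) + (-15174/(2*(1/7868)) + 8153/5507) = (-74 - 712) + (-15174/1/3934 + 8153/5507) = -786 + (-15174*3934 + 8153/5507) = -786 + (-59694516 + 8153/5507) = -786 - 328737691459/5507 = -328742019961/5507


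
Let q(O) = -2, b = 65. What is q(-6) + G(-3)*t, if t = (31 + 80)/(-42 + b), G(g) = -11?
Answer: -1267/23 ≈ -55.087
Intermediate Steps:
t = 111/23 (t = (31 + 80)/(-42 + 65) = 111/23 ≈ 4.8261)
q(-6) + G(-3)*t = -2 - 11*111/23 = -2 - 1221/23 = -1267/23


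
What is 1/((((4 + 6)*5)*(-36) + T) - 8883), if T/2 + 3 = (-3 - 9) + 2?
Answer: -1/10709 ≈ -9.3379e-5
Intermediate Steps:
T = -26 (T = -6 + 2*((-3 - 9) + 2) = -6 + 2*(-12 + 2) = -6 + 2*(-10) = -6 - 20 = -26)
1/((((4 + 6)*5)*(-36) + T) - 8883) = 1/((((4 + 6)*5)*(-36) - 26) - 8883) = 1/(((10*5)*(-36) - 26) - 8883) = 1/((50*(-36) - 26) - 8883) = 1/((-1800 - 26) - 8883) = 1/(-1826 - 8883) = 1/(-10709) = -1/10709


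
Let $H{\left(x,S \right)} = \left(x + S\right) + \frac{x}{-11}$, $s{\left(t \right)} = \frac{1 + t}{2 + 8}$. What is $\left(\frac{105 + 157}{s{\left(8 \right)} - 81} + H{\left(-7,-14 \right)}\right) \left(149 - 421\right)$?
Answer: $\frac{56642368}{8811} \approx 6428.6$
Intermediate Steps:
$s{\left(t \right)} = \frac{1}{10} + \frac{t}{10}$ ($s{\left(t \right)} = \frac{1 + t}{10} = \left(1 + t\right) \frac{1}{10} = \frac{1}{10} + \frac{t}{10}$)
$H{\left(x,S \right)} = S + \frac{10 x}{11}$ ($H{\left(x,S \right)} = \left(S + x\right) + x \left(- \frac{1}{11}\right) = \left(S + x\right) - \frac{x}{11} = S + \frac{10 x}{11}$)
$\left(\frac{105 + 157}{s{\left(8 \right)} - 81} + H{\left(-7,-14 \right)}\right) \left(149 - 421\right) = \left(\frac{105 + 157}{\left(\frac{1}{10} + \frac{1}{10} \cdot 8\right) - 81} + \left(-14 + \frac{10}{11} \left(-7\right)\right)\right) \left(149 - 421\right) = \left(\frac{262}{\left(\frac{1}{10} + \frac{4}{5}\right) - 81} - \frac{224}{11}\right) \left(-272\right) = \left(\frac{262}{\frac{9}{10} - 81} - \frac{224}{11}\right) \left(-272\right) = \left(\frac{262}{- \frac{801}{10}} - \frac{224}{11}\right) \left(-272\right) = \left(262 \left(- \frac{10}{801}\right) - \frac{224}{11}\right) \left(-272\right) = \left(- \frac{2620}{801} - \frac{224}{11}\right) \left(-272\right) = \left(- \frac{208244}{8811}\right) \left(-272\right) = \frac{56642368}{8811}$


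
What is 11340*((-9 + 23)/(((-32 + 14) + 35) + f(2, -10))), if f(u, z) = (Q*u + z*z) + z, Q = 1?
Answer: 158760/109 ≈ 1456.5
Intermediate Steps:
f(u, z) = u + z + z² (f(u, z) = (1*u + z*z) + z = (u + z²) + z = u + z + z²)
11340*((-9 + 23)/(((-32 + 14) + 35) + f(2, -10))) = 11340*((-9 + 23)/(((-32 + 14) + 35) + (2 - 10 + (-10)²))) = 11340*(14/((-18 + 35) + (2 - 10 + 100))) = 11340*(14/(17 + 92)) = 11340*(14/109) = 158760/109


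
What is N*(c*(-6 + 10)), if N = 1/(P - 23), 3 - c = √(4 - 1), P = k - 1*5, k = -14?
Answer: -2/7 + 2*√3/21 ≈ -0.12076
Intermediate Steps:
P = -19 (P = -14 - 1*5 = -14 - 5 = -19)
c = 3 - √3 (c = 3 - √(4 - 1) = 3 - √3 ≈ 1.2680)
N = -1/42 (N = 1/(-19 - 23) = 1/(-42) = -1/42 ≈ -0.023810)
N*(c*(-6 + 10)) = -(3 - √3)*(-6 + 10)/42 = -(3 - √3)*4/42 = -(12 - 4*√3)/42 = -2/7 + 2*√3/21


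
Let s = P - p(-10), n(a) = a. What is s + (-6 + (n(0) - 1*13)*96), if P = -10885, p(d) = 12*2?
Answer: -12163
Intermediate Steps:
p(d) = 24
s = -10909 (s = -10885 - 1*24 = -10885 - 24 = -10909)
s + (-6 + (n(0) - 1*13)*96) = -10909 + (-6 + (0 - 1*13)*96) = -10909 + (-6 + (0 - 13)*96) = -10909 + (-6 - 13*96) = -10909 + (-6 - 1248) = -10909 - 1254 = -12163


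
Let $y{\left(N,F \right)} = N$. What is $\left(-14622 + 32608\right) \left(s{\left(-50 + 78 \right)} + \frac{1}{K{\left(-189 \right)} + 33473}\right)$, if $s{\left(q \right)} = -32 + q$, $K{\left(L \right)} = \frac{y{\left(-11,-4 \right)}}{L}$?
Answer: $- \frac{227571848899}{3163204} \approx -71944.0$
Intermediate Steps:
$K{\left(L \right)} = - \frac{11}{L}$
$\left(-14622 + 32608\right) \left(s{\left(-50 + 78 \right)} + \frac{1}{K{\left(-189 \right)} + 33473}\right) = \left(-14622 + 32608\right) \left(\left(-32 + \left(-50 + 78\right)\right) + \frac{1}{- \frac{11}{-189} + 33473}\right) = 17986 \left(\left(-32 + 28\right) + \frac{1}{\left(-11\right) \left(- \frac{1}{189}\right) + 33473}\right) = 17986 \left(-4 + \frac{1}{\frac{11}{189} + 33473}\right) = 17986 \left(-4 + \frac{1}{\frac{6326408}{189}}\right) = 17986 \left(-4 + \frac{189}{6326408}\right) = 17986 \left(- \frac{25305443}{6326408}\right) = - \frac{227571848899}{3163204}$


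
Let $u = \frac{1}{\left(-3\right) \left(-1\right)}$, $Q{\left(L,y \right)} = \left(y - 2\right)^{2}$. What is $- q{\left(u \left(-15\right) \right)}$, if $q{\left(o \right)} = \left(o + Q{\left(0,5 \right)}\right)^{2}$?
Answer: $-16$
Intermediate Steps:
$Q{\left(L,y \right)} = \left(-2 + y\right)^{2}$
$u = \frac{1}{3} \approx 0.33333$
$q{\left(o \right)} = \left(9 + o\right)^{2}$ ($q{\left(o \right)} = \left(o + \left(-2 + 5\right)^{2}\right)^{2} = \left(o + 3^{2}\right)^{2} = \left(o + 9\right)^{2} = \left(9 + o\right)^{2}$)
$- q{\left(u \left(-15\right) \right)} = - \left(9 + \frac{1}{3} \left(-15\right)\right)^{2} = - \left(9 - 5\right)^{2} = - 4^{2} = \left(-1\right) 16 = -16$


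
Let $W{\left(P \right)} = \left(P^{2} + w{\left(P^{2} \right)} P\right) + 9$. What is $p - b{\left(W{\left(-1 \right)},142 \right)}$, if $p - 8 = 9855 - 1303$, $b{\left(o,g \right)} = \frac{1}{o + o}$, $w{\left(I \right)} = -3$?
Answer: $\frac{222559}{26} \approx 8560.0$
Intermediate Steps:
$W{\left(P \right)} = 9 + P^{2} - 3 P$ ($W{\left(P \right)} = \left(P^{2} - 3 P\right) + 9 = 9 + P^{2} - 3 P$)
$b{\left(o,g \right)} = \frac{1}{2 o}$
$p = 8560$ ($p = 8 + \left(9855 - 1303\right) = 8 + 8552 = 8560$)
$p - b{\left(W{\left(-1 \right)},142 \right)} = 8560 - \frac{1}{2 \left(9 + \left(-1\right)^{2} - -3\right)} = 8560 - \frac{1}{2 \left(9 + 1 + 3\right)} = 8560 - \frac{1}{2 \cdot 13} = 8560 - \frac{1}{2} \cdot \frac{1}{13} = 8560 - \frac{1}{26} = \frac{222559}{26}$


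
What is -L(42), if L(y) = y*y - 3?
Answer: -1761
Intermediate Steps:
L(y) = -3 + y² (L(y) = y² - 3 = -3 + y²)
-L(42) = -(-3 + 42²) = -(-3 + 1764) = -1*1761 = -1761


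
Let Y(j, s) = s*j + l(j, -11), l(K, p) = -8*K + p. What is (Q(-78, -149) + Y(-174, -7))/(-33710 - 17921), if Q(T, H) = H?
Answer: -2450/51631 ≈ -0.047452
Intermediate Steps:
l(K, p) = p - 8*K
Y(j, s) = -11 - 8*j + j*s (Y(j, s) = s*j + (-11 - 8*j) = j*s + (-11 - 8*j) = -11 - 8*j + j*s)
(Q(-78, -149) + Y(-174, -7))/(-33710 - 17921) = (-149 + (-11 - 8*(-174) - 174*(-7)))/(-33710 - 17921) = (-149 + (-11 + 1392 + 1218))/(-51631) = (-149 + 2599)*(-1/51631) = 2450*(-1/51631) = -2450/51631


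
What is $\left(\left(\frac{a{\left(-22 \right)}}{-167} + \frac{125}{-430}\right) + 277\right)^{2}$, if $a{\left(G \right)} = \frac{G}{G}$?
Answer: $\frac{15792779324169}{206267044} \approx 76565.0$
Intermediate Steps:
$a{\left(G \right)} = 1$
$\left(\left(\frac{a{\left(-22 \right)}}{-167} + \frac{125}{-430}\right) + 277\right)^{2} = \left(\left(1 \frac{1}{-167} + \frac{125}{-430}\right) + 277\right)^{2} = \left(\left(1 \left(- \frac{1}{167}\right) + 125 \left(- \frac{1}{430}\right)\right) + 277\right)^{2} = \left(\left(- \frac{1}{167} - \frac{25}{86}\right) + 277\right)^{2} = \left(- \frac{4261}{14362} + 277\right)^{2} = \left(\frac{3974013}{14362}\right)^{2} = \frac{15792779324169}{206267044}$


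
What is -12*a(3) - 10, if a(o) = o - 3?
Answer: -10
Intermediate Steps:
a(o) = -3 + o
-12*a(3) - 10 = -12*(-3 + 3) - 10 = -12*0 - 10 = 0 - 10 = -10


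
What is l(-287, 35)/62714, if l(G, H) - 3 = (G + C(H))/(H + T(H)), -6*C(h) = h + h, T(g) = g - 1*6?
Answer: -5/188142 ≈ -2.6576e-5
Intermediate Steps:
T(g) = -6 + g (T(g) = g - 6 = -6 + g)
C(h) = -h/3 (C(h) = -(h + h)/6 = -h/3)
l(G, H) = 3 + (G - H/3)/(-6 + 2*H) (l(G, H) = 3 + (G - H/3)/(H + (-6 + H)) = 3 + (G - H/3)/(-6 + 2*H))
l(-287, 35)/62714 = ((-54 + 3*(-287) + 17*35)/(6*(-3 + 35)))/62714 = ((⅙)*(-54 - 861 + 595)/32)*(1/62714) = ((⅙)*(1/32)*(-320))*(1/62714) = -5/3*1/62714 = -5/188142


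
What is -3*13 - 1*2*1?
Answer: -41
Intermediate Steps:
-3*13 - 1*2*1 = -39 - 2*1 = -39 - 2 = -41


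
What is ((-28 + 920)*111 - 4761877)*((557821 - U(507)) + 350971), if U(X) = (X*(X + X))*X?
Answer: 1211127397971310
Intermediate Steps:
U(X) = 2*X³ (U(X) = (X*(2*X))*X = (2*X²)*X = 2*X³)
((-28 + 920)*111 - 4761877)*((557821 - U(507)) + 350971) = ((-28 + 920)*111 - 4761877)*((557821 - 2*507³) + 350971) = (892*111 - 4761877)*((557821 - 2*130323843) + 350971) = (99012 - 4761877)*((557821 - 1*260647686) + 350971) = -4662865*((557821 - 260647686) + 350971) = -4662865*(-260089865 + 350971) = -4662865*(-259738894) = 1211127397971310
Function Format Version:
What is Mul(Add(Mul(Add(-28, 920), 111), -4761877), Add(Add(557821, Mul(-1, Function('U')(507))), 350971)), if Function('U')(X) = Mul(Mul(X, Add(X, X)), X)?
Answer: 1211127397971310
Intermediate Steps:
Function('U')(X) = Mul(2, Pow(X, 3)) (Function('U')(X) = Mul(Mul(X, Mul(2, X)), X) = Mul(Mul(2, Pow(X, 2)), X) = Mul(2, Pow(X, 3)))
Mul(Add(Mul(Add(-28, 920), 111), -4761877), Add(Add(557821, Mul(-1, Function('U')(507))), 350971)) = Mul(Add(Mul(Add(-28, 920), 111), -4761877), Add(Add(557821, Mul(-1, Mul(2, Pow(507, 3)))), 350971)) = Mul(Add(Mul(892, 111), -4761877), Add(Add(557821, Mul(-1, Mul(2, 130323843))), 350971)) = Mul(Add(99012, -4761877), Add(Add(557821, Mul(-1, 260647686)), 350971)) = Mul(-4662865, Add(Add(557821, -260647686), 350971)) = Mul(-4662865, Add(-260089865, 350971)) = Mul(-4662865, -259738894) = 1211127397971310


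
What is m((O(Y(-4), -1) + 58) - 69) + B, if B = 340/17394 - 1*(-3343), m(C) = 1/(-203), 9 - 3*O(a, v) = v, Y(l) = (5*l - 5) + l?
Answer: 5902062226/1765491 ≈ 3343.0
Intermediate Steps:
Y(l) = -5 + 6*l (Y(l) = (-5 + 5*l) + l = -5 + 6*l)
O(a, v) = 3 - v/3
m(C) = -1/203
B = 29074241/8697 (B = 340*(1/17394) + 3343 = 170/8697 + 3343 = 29074241/8697 ≈ 3343.0)
m((O(Y(-4), -1) + 58) - 69) + B = -1/203 + 29074241/8697 = 5902062226/1765491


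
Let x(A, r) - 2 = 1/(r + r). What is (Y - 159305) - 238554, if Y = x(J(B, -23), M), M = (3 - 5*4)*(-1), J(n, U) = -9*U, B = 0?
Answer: -13527137/34 ≈ -3.9786e+5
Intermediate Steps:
M = 17 (M = (3 - 20)*(-1) = -17*(-1) = 17)
x(A, r) = 2 + 1/(2*r) (x(A, r) = 2 + 1/(r + r) = 2 + 1/(2*r))
Y = 69/34 (Y = 2 + (½)/17 = 2 + (½)*(1/17) = 2 + 1/34 = 69/34 ≈ 2.0294)
(Y - 159305) - 238554 = (69/34 - 159305) - 238554 = -5416301/34 - 238554 = -13527137/34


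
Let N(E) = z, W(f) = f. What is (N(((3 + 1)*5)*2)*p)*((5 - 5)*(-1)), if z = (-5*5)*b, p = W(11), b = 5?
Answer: 0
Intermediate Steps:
p = 11
z = -125 (z = -5*5*5 = -25*5 = -125)
N(E) = -125
(N(((3 + 1)*5)*2)*p)*((5 - 5)*(-1)) = (-125*11)*((5 - 5)*(-1)) = -0*(-1) = -1375*0 = 0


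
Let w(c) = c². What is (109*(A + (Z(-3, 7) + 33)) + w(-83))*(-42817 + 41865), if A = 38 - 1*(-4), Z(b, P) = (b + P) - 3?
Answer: -14444696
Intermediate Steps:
Z(b, P) = -3 + P + b (Z(b, P) = (P + b) - 3 = -3 + P + b)
A = 42 (A = 38 + 4 = 42)
(109*(A + (Z(-3, 7) + 33)) + w(-83))*(-42817 + 41865) = (109*(42 + ((-3 + 7 - 3) + 33)) + (-83)²)*(-42817 + 41865) = (109*(42 + (1 + 33)) + 6889)*(-952) = (109*(42 + 34) + 6889)*(-952) = (109*76 + 6889)*(-952) = (8284 + 6889)*(-952) = 15173*(-952) = -14444696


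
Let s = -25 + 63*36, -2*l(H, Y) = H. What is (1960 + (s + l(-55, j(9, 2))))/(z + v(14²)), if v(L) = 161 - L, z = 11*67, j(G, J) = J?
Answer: 8461/1404 ≈ 6.0264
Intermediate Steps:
l(H, Y) = -H/2
z = 737
s = 2243 (s = -25 + 2268 = 2243)
(1960 + (s + l(-55, j(9, 2))))/(z + v(14²)) = (1960 + (2243 - ½*(-55)))/(737 + (161 - 1*14²)) = (1960 + (2243 + 55/2))/(737 + (161 - 1*196)) = (1960 + 4541/2)/(737 + (161 - 196)) = 8461/(2*(737 - 35)) = (8461/2)/702 = (8461/2)*(1/702) = 8461/1404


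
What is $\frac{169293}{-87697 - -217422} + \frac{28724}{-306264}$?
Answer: $\frac{12030532613}{9932524350} \approx 1.2112$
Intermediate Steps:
$\frac{169293}{-87697 - -217422} + \frac{28724}{-306264} = \frac{169293}{-87697 + 217422} + 28724 \left(- \frac{1}{306264}\right) = \frac{169293}{129725} - \frac{7181}{76566} = \frac{12030532613}{9932524350}$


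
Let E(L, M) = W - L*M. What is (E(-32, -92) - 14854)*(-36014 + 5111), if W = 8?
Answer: 549764370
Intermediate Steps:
E(L, M) = 8 - L*M
(E(-32, -92) - 14854)*(-36014 + 5111) = ((8 - 1*(-32)*(-92)) - 14854)*(-36014 + 5111) = ((8 - 2944) - 14854)*(-30903) = (-2936 - 14854)*(-30903) = -17790*(-30903) = 549764370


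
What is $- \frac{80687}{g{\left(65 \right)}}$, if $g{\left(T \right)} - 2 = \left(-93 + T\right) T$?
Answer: $\frac{80687}{1818} \approx 44.382$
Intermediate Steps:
$g{\left(T \right)} = 2 + T \left(-93 + T\right)$ ($g{\left(T \right)} = 2 + \left(-93 + T\right) T = 2 + T \left(-93 + T\right)$)
$- \frac{80687}{g{\left(65 \right)}} = - \frac{80687}{2 + 65^{2} - 6045} = - \frac{80687}{2 + 4225 - 6045} = - \frac{80687}{-1818} = \left(-80687\right) \left(- \frac{1}{1818}\right) = \frac{80687}{1818}$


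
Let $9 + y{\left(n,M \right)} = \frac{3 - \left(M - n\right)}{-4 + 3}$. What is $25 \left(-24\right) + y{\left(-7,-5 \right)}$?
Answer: $-610$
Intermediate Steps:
$y{\left(n,M \right)} = -12 + M - n$ ($y{\left(n,M \right)} = -9 + \frac{3 - \left(M - n\right)}{-4 + 3} = -9 + \frac{3 + n - M}{-1} = -9 + \left(3 + n - M\right) \left(-1\right) = -9 - \left(3 + n - M\right) = -12 + M - n$)
$25 \left(-24\right) + y{\left(-7,-5 \right)} = 25 \left(-24\right) - 10 = -600 - 10 = -610$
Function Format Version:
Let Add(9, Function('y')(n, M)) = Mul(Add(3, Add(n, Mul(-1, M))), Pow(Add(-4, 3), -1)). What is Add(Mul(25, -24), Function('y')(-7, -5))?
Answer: -610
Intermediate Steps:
Function('y')(n, M) = Add(-12, M, Mul(-1, n)) (Function('y')(n, M) = Add(-9, Mul(Add(3, Add(n, Mul(-1, M))), Pow(Add(-4, 3), -1))) = Add(-9, Mul(Add(3, n, Mul(-1, M)), Pow(-1, -1))) = Add(-9, Mul(Add(3, n, Mul(-1, M)), -1)) = Add(-9, Add(-3, M, Mul(-1, n))) = Add(-12, M, Mul(-1, n)))
Add(Mul(25, -24), Function('y')(-7, -5)) = Add(Mul(25, -24), Add(-12, -5, Mul(-1, -7))) = Add(-600, Add(-12, -5, 7)) = Add(-600, -10) = -610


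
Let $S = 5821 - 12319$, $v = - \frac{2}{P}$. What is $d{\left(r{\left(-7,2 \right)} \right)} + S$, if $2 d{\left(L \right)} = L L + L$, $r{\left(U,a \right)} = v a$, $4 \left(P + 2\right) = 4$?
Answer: $-6488$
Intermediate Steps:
$P = -1$ ($P = -2 + \frac{1}{4} \cdot 4 = -2 + 1 = -1$)
$v = 2$ ($v = - \frac{2}{-1} = \left(-2\right) \left(-1\right) = 2$)
$r{\left(U,a \right)} = 2 a$
$d{\left(L \right)} = \frac{L}{2} + \frac{L^{2}}{2}$ ($d{\left(L \right)} = \frac{L L + L}{2} = \frac{L^{2} + L}{2} = \frac{L + L^{2}}{2} = \frac{L}{2} + \frac{L^{2}}{2}$)
$S = -6498$ ($S = 5821 - 12319 = -6498$)
$d{\left(r{\left(-7,2 \right)} \right)} + S = \frac{2 \cdot 2 \left(1 + 2 \cdot 2\right)}{2} - 6498 = \frac{1}{2} \cdot 4 \left(1 + 4\right) - 6498 = \frac{1}{2} \cdot 4 \cdot 5 - 6498 = 10 - 6498 = -6488$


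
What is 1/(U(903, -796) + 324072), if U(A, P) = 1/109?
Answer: 109/35323849 ≈ 3.0857e-6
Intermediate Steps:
U(A, P) = 1/109
1/(U(903, -796) + 324072) = 1/(1/109 + 324072) = 1/(35323849/109) = 109/35323849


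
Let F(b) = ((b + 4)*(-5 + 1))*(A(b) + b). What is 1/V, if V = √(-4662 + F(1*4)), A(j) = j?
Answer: -I*√4918/4918 ≈ -0.01426*I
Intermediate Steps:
F(b) = 2*b*(-16 - 4*b) (F(b) = ((b + 4)*(-5 + 1))*(b + b) = ((4 + b)*(-4))*(2*b) = (-16 - 4*b)*(2*b) = 2*b*(-16 - 4*b))
V = I*√4918 (V = √(-4662 + 8*(1*4)*(-4 - 4)) = √(-4662 + 8*4*(-4 - 1*4)) = √(-4662 + 8*4*(-4 - 4)) = √(-4662 + 8*4*(-8)) = √(-4662 - 256) = √(-4918) = I*√4918 ≈ 70.128*I)
1/V = 1/(I*√4918) = -I*√4918/4918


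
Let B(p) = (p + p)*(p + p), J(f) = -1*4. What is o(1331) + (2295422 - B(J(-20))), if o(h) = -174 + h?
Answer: 2296515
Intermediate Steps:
J(f) = -4
B(p) = 4*p² (B(p) = (2*p)*(2*p) = 4*p²)
o(1331) + (2295422 - B(J(-20))) = (-174 + 1331) + (2295422 - 4*(-4)²) = 1157 + (2295422 - 4*16) = 1157 + (2295422 - 1*64) = 1157 + (2295422 - 64) = 1157 + 2295358 = 2296515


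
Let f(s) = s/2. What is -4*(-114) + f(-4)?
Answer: 454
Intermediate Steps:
f(s) = s/2 (f(s) = s*(½) = s/2)
-4*(-114) + f(-4) = -4*(-114) + (½)*(-4) = 456 - 2 = 454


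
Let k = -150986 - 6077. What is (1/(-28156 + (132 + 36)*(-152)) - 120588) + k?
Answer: -14907637493/53692 ≈ -2.7765e+5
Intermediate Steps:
k = -157063
(1/(-28156 + (132 + 36)*(-152)) - 120588) + k = (1/(-28156 + (132 + 36)*(-152)) - 120588) - 157063 = (1/(-28156 + 168*(-152)) - 120588) - 157063 = (1/(-28156 - 25536) - 120588) - 157063 = (1/(-53692) - 120588) - 157063 = (-1/53692 - 120588) - 157063 = -6474610897/53692 - 157063 = -14907637493/53692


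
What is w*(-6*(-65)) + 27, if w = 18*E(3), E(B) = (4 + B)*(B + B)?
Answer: 294867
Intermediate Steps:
E(B) = 2*B*(4 + B) (E(B) = (4 + B)*(2*B) = 2*B*(4 + B))
w = 756 (w = 18*(2*3*(4 + 3)) = 18*(2*3*7) = 18*42 = 756)
w*(-6*(-65)) + 27 = 756*(-6*(-65)) + 27 = 756*390 + 27 = 294840 + 27 = 294867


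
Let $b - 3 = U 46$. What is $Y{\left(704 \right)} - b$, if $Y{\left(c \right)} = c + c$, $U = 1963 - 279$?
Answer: $-76059$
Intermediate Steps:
$U = 1684$ ($U = 1963 - 279 = 1684$)
$Y{\left(c \right)} = 2 c$
$b = 77467$ ($b = 3 + 1684 \cdot 46 = 3 + 77464 = 77467$)
$Y{\left(704 \right)} - b = 2 \cdot 704 - 77467 = 1408 - 77467 = -76059$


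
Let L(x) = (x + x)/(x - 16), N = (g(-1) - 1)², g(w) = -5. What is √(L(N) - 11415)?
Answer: I*√285285/5 ≈ 106.82*I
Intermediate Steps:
N = 36 (N = (-5 - 1)² = (-6)² = 36)
L(x) = 2*x/(-16 + x) (L(x) = (2*x)/(-16 + x) = 2*x/(-16 + x))
√(L(N) - 11415) = √(2*36/(-16 + 36) - 11415) = √(2*36/20 - 11415) = √(2*36*(1/20) - 11415) = √(18/5 - 11415) = √(-57057/5) = I*√285285/5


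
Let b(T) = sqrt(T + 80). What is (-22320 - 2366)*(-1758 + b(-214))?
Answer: 43397988 - 24686*I*sqrt(134) ≈ 4.3398e+7 - 2.8576e+5*I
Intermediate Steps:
b(T) = sqrt(80 + T)
(-22320 - 2366)*(-1758 + b(-214)) = (-22320 - 2366)*(-1758 + sqrt(80 - 214)) = -24686*(-1758 + sqrt(-134)) = -24686*(-1758 + I*sqrt(134)) = 43397988 - 24686*I*sqrt(134)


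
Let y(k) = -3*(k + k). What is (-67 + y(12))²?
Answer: 19321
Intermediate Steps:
y(k) = -6*k
(-67 + y(12))² = (-67 - 6*12)² = (-67 - 72)² = (-139)² = 19321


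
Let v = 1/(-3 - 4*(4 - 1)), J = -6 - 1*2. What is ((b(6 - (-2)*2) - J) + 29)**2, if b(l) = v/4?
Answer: 4923961/3600 ≈ 1367.8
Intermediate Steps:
J = -8 (J = -6 - 2 = -8)
v = -1/15 (v = 1/(-3 - 4*3) = 1/(-3 - 12) = 1/(-15) = -1/15 ≈ -0.066667)
b(l) = -1/60 (b(l) = -1/15/4 = -1/15*1/4 = -1/60)
((b(6 - (-2)*2) - J) + 29)**2 = ((-1/60 - 1*(-8)) + 29)**2 = ((-1/60 + 8) + 29)**2 = (479/60 + 29)**2 = (2219/60)**2 = 4923961/3600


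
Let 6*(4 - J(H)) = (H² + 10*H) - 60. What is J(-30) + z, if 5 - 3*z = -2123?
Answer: 1870/3 ≈ 623.33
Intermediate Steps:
z = 2128/3 (z = 5/3 - ⅓*(-2123) = 5/3 + 2123/3 = 2128/3 ≈ 709.33)
J(H) = 14 - 5*H/3 - H²/6 (J(H) = 4 - ((H² + 10*H) - 60)/6 = 4 - (-60 + H² + 10*H)/6 = 4 + (10 - 5*H/3 - H²/6) = 14 - 5*H/3 - H²/6)
J(-30) + z = (14 - 5/3*(-30) - ⅙*(-30)²) + 2128/3 = (14 + 50 - ⅙*900) + 2128/3 = (14 + 50 - 150) + 2128/3 = -86 + 2128/3 = 1870/3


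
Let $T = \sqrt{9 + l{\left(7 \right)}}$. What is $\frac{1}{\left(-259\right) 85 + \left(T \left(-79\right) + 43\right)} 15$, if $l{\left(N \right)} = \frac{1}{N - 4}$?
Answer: $- \frac{247185}{362032901} + \frac{1185 \sqrt{21}}{724065802} \approx -0.00067527$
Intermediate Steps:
$l{\left(N \right)} = \frac{1}{-4 + N}$
$T = \frac{2 \sqrt{21}}{3}$ ($T = \sqrt{9 + \frac{1}{-4 + 7}} = \sqrt{9 + \frac{1}{3}} = \sqrt{\frac{28}{3}} = \frac{2 \sqrt{21}}{3} \approx 3.055$)
$\frac{1}{\left(-259\right) 85 + \left(T \left(-79\right) + 43\right)} 15 = \frac{1}{\left(-259\right) 85 + \left(\frac{2 \sqrt{21}}{3} \left(-79\right) + 43\right)} 15 = \frac{1}{-22015 + \left(- \frac{158 \sqrt{21}}{3} + 43\right)} 15 = \frac{1}{-22015 + \left(43 - \frac{158 \sqrt{21}}{3}\right)} 15 = \frac{1}{-21972 - \frac{158 \sqrt{21}}{3}} \cdot 15 = \frac{15}{-21972 - \frac{158 \sqrt{21}}{3}}$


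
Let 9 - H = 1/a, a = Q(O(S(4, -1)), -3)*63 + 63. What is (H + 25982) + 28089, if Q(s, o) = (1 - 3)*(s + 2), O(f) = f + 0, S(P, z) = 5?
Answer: 44291521/819 ≈ 54080.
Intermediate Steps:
O(f) = f
Q(s, o) = -4 - 2*s (Q(s, o) = -2*(2 + s) = -4 - 2*s)
a = -819 (a = (-4 - 2*5)*63 + 63 = (-4 - 10)*63 + 63 = -14*63 + 63 = -882 + 63 = -819)
H = 7372/819 (H = 9 - 1/(-819) = 9 - 1*(-1/819) = 9 + 1/819 = 7372/819 ≈ 9.0012)
(H + 25982) + 28089 = (7372/819 + 25982) + 28089 = 21286630/819 + 28089 = 44291521/819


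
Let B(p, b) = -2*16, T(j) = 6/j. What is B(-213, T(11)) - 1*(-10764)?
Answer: 10732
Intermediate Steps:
B(p, b) = -32
B(-213, T(11)) - 1*(-10764) = -32 - 1*(-10764) = -32 + 10764 = 10732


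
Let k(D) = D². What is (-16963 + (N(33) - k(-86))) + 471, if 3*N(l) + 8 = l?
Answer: -71639/3 ≈ -23880.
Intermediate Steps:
N(l) = -8/3 + l/3
(-16963 + (N(33) - k(-86))) + 471 = (-16963 + ((-8/3 + (⅓)*33) - 1*(-86)²)) + 471 = (-16963 + ((-8/3 + 11) - 1*7396)) + 471 = (-16963 + (25/3 - 7396)) + 471 = (-16963 - 22163/3) + 471 = -73052/3 + 471 = -71639/3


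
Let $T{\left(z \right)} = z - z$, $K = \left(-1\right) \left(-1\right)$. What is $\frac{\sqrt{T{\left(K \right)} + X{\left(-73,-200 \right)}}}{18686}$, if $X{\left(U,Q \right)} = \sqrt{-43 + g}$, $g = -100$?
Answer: $\frac{\sqrt[4]{143} \sqrt{i}}{18686} \approx 0.00013086 + 0.00013086 i$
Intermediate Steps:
$K = 1$
$T{\left(z \right)} = 0$
$X{\left(U,Q \right)} = i \sqrt{143}$ ($X{\left(U,Q \right)} = \sqrt{-43 - 100} = \sqrt{-143} = i \sqrt{143}$)
$\frac{\sqrt{T{\left(K \right)} + X{\left(-73,-200 \right)}}}{18686} = \frac{\sqrt{0 + i \sqrt{143}}}{18686} = \sqrt{i \sqrt{143}} \cdot \frac{1}{18686} = \sqrt[4]{143} \sqrt{i} \frac{1}{18686} = \frac{\sqrt[4]{143} \sqrt{i}}{18686}$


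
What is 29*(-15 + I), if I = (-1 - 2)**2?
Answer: -174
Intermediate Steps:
I = 9 (I = (-3)**2 = 9)
29*(-15 + I) = 29*(-15 + 9) = 29*(-6) = -174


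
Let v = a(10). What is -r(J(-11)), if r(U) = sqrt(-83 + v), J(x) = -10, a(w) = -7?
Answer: -3*I*sqrt(10) ≈ -9.4868*I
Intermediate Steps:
v = -7
r(U) = 3*I*sqrt(10) (r(U) = sqrt(-83 - 7) = sqrt(-90) = 3*I*sqrt(10))
-r(J(-11)) = -3*I*sqrt(10)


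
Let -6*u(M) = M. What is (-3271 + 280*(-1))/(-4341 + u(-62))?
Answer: 10653/12992 ≈ 0.81997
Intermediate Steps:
u(M) = -M/6
(-3271 + 280*(-1))/(-4341 + u(-62)) = (-3271 + 280*(-1))/(-4341 - ⅙*(-62)) = (-3271 - 280)/(-4341 + 31/3) = -3551/(-12992/3) = -3551*(-3/12992) = 10653/12992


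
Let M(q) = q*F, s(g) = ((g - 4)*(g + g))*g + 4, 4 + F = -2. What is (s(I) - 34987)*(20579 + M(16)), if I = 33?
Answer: 577190457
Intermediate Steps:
F = -6 (F = -4 - 2 = -6)
s(g) = 4 + 2*g²*(-4 + g) (s(g) = ((-4 + g)*(2*g))*g + 4 = (2*g*(-4 + g))*g + 4 = 2*g²*(-4 + g) + 4 = 4 + 2*g²*(-4 + g))
M(q) = -6*q (M(q) = q*(-6) = -6*q)
(s(I) - 34987)*(20579 + M(16)) = ((4 - 8*33² + 2*33³) - 34987)*(20579 - 6*16) = ((4 - 8*1089 + 2*35937) - 34987)*(20579 - 96) = ((4 - 8712 + 71874) - 34987)*20483 = (63166 - 34987)*20483 = 28179*20483 = 577190457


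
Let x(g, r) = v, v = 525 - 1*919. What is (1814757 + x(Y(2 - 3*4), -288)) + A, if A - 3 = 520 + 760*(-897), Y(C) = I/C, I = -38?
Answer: 1133166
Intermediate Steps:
Y(C) = -38/C
v = -394 (v = 525 - 919 = -394)
x(g, r) = -394
A = -681197 (A = 3 + (520 + 760*(-897)) = 3 + (520 - 681720) = 3 - 681200 = -681197)
(1814757 + x(Y(2 - 3*4), -288)) + A = (1814757 - 394) - 681197 = 1814363 - 681197 = 1133166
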